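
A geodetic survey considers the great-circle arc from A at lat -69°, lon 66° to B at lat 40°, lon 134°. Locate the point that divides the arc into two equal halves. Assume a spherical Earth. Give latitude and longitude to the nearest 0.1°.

≈ lat -16.9°, lon 113.7°

The haversine formula gives a central angle δ ≈ 2.091 rad (119.8°) between the endpoints.
Interpolate at f = 1/2 with slerp weights a = sin((1−f)δ)/sin δ ≈ 0.997, b = sin(fδ)/sin δ ≈ 0.997.
p = a·p₁ + b·p₂ ≈ (-0.385, 0.876, -0.290); φ = arcsin(p_z) ≈ -16.86°, λ = atan2(p_y, p_x) ≈ 113.74°.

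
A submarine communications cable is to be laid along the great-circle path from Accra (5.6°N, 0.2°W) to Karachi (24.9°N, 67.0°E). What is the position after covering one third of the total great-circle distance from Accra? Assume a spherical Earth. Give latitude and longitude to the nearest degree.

≈ (14°N, 21°E)

Convert each endpoint to a unit vector on the sphere (x = cos φ cos λ, y = cos φ sin λ, z = sin φ).
The central angle between the endpoints is δ = arccos(p₁·p₂) ≈ 1.169 rad (67.0°).
Interpolate at f = 1/3 with slerp weights a = sin((1−f)δ)/sin δ ≈ 0.764, b = sin(fδ)/sin δ ≈ 0.413.
p = a·p₁ + b·p₂ ≈ (0.906, 0.342, 0.248); φ = arcsin(p_z) ≈ 14.38°, λ = atan2(p_y, p_x) ≈ 20.67°.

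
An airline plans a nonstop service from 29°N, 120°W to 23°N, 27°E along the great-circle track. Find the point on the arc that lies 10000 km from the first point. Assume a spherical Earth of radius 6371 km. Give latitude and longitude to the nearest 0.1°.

≈ 45.8°N, 4.6°E

The haversine formula gives a central angle δ ≈ 2.078 rad (119.1°) between the endpoints. The total great-circle distance is δ·R ≈ 2.078 × 6371 ≈ 13239 km, so the target fraction is f = 10000/13239 ≈ 0.755.
Interpolate at f ≈ 0.755 with slerp weights a = sin((1−f)δ)/sin δ ≈ 0.557, b = sin(fδ)/sin δ ≈ 1.144.
p = a·p₁ + b·p₂ ≈ (0.695, 0.056, 0.717); φ = arcsin(p_z) ≈ 45.81°, λ = atan2(p_y, p_x) ≈ 4.63°.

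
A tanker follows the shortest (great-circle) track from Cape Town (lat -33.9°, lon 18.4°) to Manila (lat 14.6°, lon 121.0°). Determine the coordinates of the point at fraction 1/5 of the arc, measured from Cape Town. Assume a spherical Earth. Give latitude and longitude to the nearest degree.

The haversine formula gives a central angle δ ≈ 1.892 rad (108.4°) between the endpoints.
Interpolate at f = 1/5 with slerp weights a = sin((1−f)δ)/sin δ ≈ 1.052, b = sin(fδ)/sin δ ≈ 0.389.
p = a·p₁ + b·p₂ ≈ (0.635, 0.599, -0.489); φ = arcsin(p_z) ≈ -29.26°, λ = atan2(p_y, p_x) ≈ 43.33°.

≈ lat -29°, lon 43°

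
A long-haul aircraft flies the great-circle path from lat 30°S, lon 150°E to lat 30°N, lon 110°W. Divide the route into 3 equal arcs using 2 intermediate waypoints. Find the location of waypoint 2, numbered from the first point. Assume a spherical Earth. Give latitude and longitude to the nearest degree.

≈ lat 11°N, lon 145°W

Convert each endpoint to a unit vector on the sphere (x = cos φ cos λ, y = cos φ sin λ, z = sin φ).
The central angle between the endpoints is δ = arccos(p₁·p₂) ≈ 1.961 rad (112.3°).
Interpolate at f = 2/3 with slerp weights a = sin((1−f)δ)/sin δ ≈ 0.657, b = sin(fδ)/sin δ ≈ 1.044.
p = a·p₁ + b·p₂ ≈ (-0.802, -0.565, 0.193); φ = arcsin(p_z) ≈ 11.14°, λ = atan2(p_y, p_x) ≈ -144.85°.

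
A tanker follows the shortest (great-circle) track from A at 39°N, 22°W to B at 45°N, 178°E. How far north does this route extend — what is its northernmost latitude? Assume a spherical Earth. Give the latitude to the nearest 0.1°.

≈ 79.1°N

The great circle lies in the plane with unit normal n̂ = (p₁ × p₂)/|p₁ × p₂|.
Here n̂_z ≈ -0.188; the vertex latitude is φ_max = arccos|n̂_z| ≈ 79.1°.
Check via Clairaut: cos φ_max = |cos φ₁| · sin C = cos(39.0°)·sin(14.0°) ≈ 0.188, again giving ≈ 79.1°.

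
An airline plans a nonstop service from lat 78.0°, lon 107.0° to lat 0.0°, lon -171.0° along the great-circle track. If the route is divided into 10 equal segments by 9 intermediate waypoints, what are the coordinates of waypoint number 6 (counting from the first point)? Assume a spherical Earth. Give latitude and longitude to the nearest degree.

Write both endpoints as unit vectors p₁, p₂ with components (cos φ cos λ, cos φ sin λ, sin φ).
The central angle between the endpoints is δ = arccos(p₁·p₂) ≈ 1.542 rad (88.3°).
Interpolate at f = 6/10 with slerp weights a = sin((1−f)δ)/sin δ ≈ 0.579, b = sin(fδ)/sin δ ≈ 0.799.
p = a·p₁ + b·p₂ ≈ (-0.824, -0.010, 0.566); φ = arcsin(p_z) ≈ 34.47°, λ = atan2(p_y, p_x) ≈ -179.31°.

≈ lat 34°, lon -179°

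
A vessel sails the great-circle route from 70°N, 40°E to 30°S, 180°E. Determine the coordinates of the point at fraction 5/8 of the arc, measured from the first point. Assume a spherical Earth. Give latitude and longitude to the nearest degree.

From cos δ = sin φ₁ sin φ₂ + cos φ₁ cos φ₂ cos Δλ, the central angle is δ ≈ 2.342 rad (134.2°).
Interpolate at f = 5/8 with slerp weights a = sin((1−f)δ)/sin δ ≈ 1.073, b = sin(fδ)/sin δ ≈ 1.386.
p = a·p₁ + b·p₂ ≈ (-0.919, 0.236, 0.315); φ = arcsin(p_z) ≈ 18.36°, λ = atan2(p_y, p_x) ≈ 165.61°.

≈ 18°N, 166°E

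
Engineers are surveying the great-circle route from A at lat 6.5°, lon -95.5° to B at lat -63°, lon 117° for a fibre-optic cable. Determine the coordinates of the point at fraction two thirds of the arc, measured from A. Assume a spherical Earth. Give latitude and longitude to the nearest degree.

The haversine formula gives a central angle δ ≈ 2.073 rad (118.8°) between the endpoints.
Interpolate at f = 2/3 with slerp weights a = sin((1−f)δ)/sin δ ≈ 0.727, b = sin(fδ)/sin δ ≈ 1.121.
p = a·p₁ + b·p₂ ≈ (-0.300, -0.266, -0.916); φ = arcsin(p_z) ≈ -66.36°, λ = atan2(p_y, p_x) ≈ -138.48°.

≈ lat -66°, lon -138°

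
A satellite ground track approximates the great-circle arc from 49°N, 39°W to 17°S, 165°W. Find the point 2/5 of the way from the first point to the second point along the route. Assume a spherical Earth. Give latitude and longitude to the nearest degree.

≈ 39°N, 110°W

Write both endpoints as unit vectors p₁, p₂ with components (cos φ cos λ, cos φ sin λ, sin φ).
The central angle between the endpoints is δ = arccos(p₁·p₂) ≈ 2.201 rad (126.1°).
Interpolate at f = 2/5 with slerp weights a = sin((1−f)δ)/sin δ ≈ 1.199, b = sin(fδ)/sin δ ≈ 0.954.
p = a·p₁ + b·p₂ ≈ (-0.270, -0.731, 0.626); φ = arcsin(p_z) ≈ 38.77°, λ = atan2(p_y, p_x) ≈ -110.27°.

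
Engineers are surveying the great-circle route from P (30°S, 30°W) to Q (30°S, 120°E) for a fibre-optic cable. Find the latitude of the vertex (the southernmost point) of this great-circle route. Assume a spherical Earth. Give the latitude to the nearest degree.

≈ 66°S

The great circle lies in the plane with unit normal n̂ = (p₁ × p₂)/|p₁ × p₂|.
Here n̂_z ≈ +0.409; the vertex latitude is φ_max = arccos|n̂_z| ≈ 65.9°.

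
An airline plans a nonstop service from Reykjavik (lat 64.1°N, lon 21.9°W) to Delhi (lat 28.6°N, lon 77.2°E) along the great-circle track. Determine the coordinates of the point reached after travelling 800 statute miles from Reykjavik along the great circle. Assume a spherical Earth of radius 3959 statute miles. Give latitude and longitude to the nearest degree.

Convert each endpoint to a unit vector on the sphere (x = cos φ cos λ, y = cos φ sin λ, z = sin φ).
The central angle between the endpoints is δ = arccos(p₁·p₂) ≈ 1.192 rad (68.3°). The total great-circle distance is δ·R ≈ 1.192 × 3959 ≈ 4718 mi, so the target fraction is f = 800/4718 ≈ 0.170.
Interpolate at f ≈ 0.170 with slerp weights a = sin((1−f)δ)/sin δ ≈ 0.900, b = sin(fδ)/sin δ ≈ 0.216.
p = a·p₁ + b·p₂ ≈ (0.407, 0.038, 0.913); φ = arcsin(p_z) ≈ 65.89°, λ = atan2(p_y, p_x) ≈ 5.39°.

≈ lat 66°N, lon 5°E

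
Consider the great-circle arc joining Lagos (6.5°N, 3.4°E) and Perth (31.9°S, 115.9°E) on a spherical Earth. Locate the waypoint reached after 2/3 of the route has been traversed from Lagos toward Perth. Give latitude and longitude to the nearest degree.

Write both endpoints as unit vectors p₁, p₂ with components (cos φ cos λ, cos φ sin λ, sin φ).
The central angle between the endpoints is δ = arccos(p₁·p₂) ≈ 1.963 rad (112.5°).
Interpolate at f = 2/3 with slerp weights a = sin((1−f)δ)/sin δ ≈ 0.659, b = sin(fδ)/sin δ ≈ 1.045.
p = a·p₁ + b·p₂ ≈ (0.266, 0.837, -0.478); φ = arcsin(p_z) ≈ -28.55°, λ = atan2(p_y, p_x) ≈ 72.39°.

≈ (29°S, 72°E)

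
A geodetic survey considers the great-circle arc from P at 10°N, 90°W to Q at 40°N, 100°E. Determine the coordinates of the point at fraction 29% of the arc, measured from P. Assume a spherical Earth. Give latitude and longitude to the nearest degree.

≈ 47°N, 99°W

Convert each endpoint to a unit vector on the sphere (x = cos φ cos λ, y = cos φ sin λ, z = sin φ).
The central angle between the endpoints is δ = arccos(p₁·p₂) ≈ 2.254 rad (129.1°).
Interpolate at f = 0.29 with slerp weights a = sin((1−f)δ)/sin δ ≈ 1.289, b = sin(fδ)/sin δ ≈ 0.784.
p = a·p₁ + b·p₂ ≈ (-0.104, -0.678, 0.728); φ = arcsin(p_z) ≈ 46.71°, λ = atan2(p_y, p_x) ≈ -98.75°.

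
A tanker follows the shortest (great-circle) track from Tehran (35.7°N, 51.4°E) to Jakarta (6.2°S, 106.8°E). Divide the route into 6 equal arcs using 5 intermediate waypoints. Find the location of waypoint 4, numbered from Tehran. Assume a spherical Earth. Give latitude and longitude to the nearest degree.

Write both endpoints as unit vectors p₁, p₂ with components (cos φ cos λ, cos φ sin λ, sin φ).
The central angle between the endpoints is δ = arccos(p₁·p₂) ≈ 1.164 rad (66.7°).
Interpolate at f = 4/6 with slerp weights a = sin((1−f)δ)/sin δ ≈ 0.412, b = sin(fδ)/sin δ ≈ 0.763.
p = a·p₁ + b·p₂ ≈ (-0.010, 0.987, 0.158); φ = arcsin(p_z) ≈ 9.09°, λ = atan2(p_y, p_x) ≈ 90.60°.

≈ 9°N, 91°E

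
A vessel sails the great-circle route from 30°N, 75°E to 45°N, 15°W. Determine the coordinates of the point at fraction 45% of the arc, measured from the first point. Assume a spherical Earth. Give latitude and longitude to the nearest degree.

≈ 46°N, 41°E

Convert each endpoint to a unit vector on the sphere (x = cos φ cos λ, y = cos φ sin λ, z = sin φ).
The central angle between the endpoints is δ = arccos(p₁·p₂) ≈ 1.209 rad (69.3°).
Interpolate at f = 0.45 with slerp weights a = sin((1−f)δ)/sin δ ≈ 0.660, b = sin(fδ)/sin δ ≈ 0.554.
p = a·p₁ + b·p₂ ≈ (0.526, 0.451, 0.721); φ = arcsin(p_z) ≈ 46.16°, λ = atan2(p_y, p_x) ≈ 40.59°.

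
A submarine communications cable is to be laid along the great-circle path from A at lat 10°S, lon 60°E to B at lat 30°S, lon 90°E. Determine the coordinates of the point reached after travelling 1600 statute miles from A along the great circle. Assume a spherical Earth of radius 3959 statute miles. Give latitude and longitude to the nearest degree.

Convert each endpoint to a unit vector on the sphere (x = cos φ cos λ, y = cos φ sin λ, z = sin φ).
The central angle between the endpoints is δ = arccos(p₁·p₂) ≈ 0.600 rad (34.4°). The total great-circle distance is δ·R ≈ 0.600 × 3959 ≈ 2375 mi, so the target fraction is f = 1600/2375 ≈ 0.674.
Interpolate at f ≈ 0.674 with slerp weights a = sin((1−f)δ)/sin δ ≈ 0.344, b = sin(fδ)/sin δ ≈ 0.697.
p = a·p₁ + b·p₂ ≈ (0.170, 0.897, -0.408); φ = arcsin(p_z) ≈ -24.09°, λ = atan2(p_y, p_x) ≈ 79.29°.

≈ lat 24°S, lon 79°E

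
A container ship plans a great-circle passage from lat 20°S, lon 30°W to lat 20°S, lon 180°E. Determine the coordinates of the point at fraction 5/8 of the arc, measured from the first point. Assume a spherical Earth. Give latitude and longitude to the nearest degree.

≈ lat 51°S, lon 132°W

Convert each endpoint to a unit vector on the sphere (x = cos φ cos λ, y = cos φ sin λ, z = sin φ).
The central angle between the endpoints is δ = arccos(p₁·p₂) ≈ 2.275 rad (130.4°).
Interpolate at f = 5/8 with slerp weights a = sin((1−f)δ)/sin δ ≈ 0.989, b = sin(fδ)/sin δ ≈ 1.298.
p = a·p₁ + b·p₂ ≈ (-0.415, -0.465, -0.782); φ = arcsin(p_z) ≈ -51.46°, λ = atan2(p_y, p_x) ≈ -131.77°.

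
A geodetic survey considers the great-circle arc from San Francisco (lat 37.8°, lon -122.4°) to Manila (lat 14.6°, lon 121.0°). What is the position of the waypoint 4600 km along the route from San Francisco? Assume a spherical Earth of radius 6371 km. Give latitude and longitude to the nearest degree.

Convert each endpoint to a unit vector on the sphere (x = cos φ cos λ, y = cos φ sin λ, z = sin φ).
The central angle between the endpoints is δ = arccos(p₁·p₂) ≈ 1.760 rad (100.8°). The total great-circle distance is δ·R ≈ 1.760 × 6371 ≈ 11212 km, so the target fraction is f = 4600/11212 ≈ 0.410.
Interpolate at f ≈ 0.410 with slerp weights a = sin((1−f)δ)/sin δ ≈ 0.877, b = sin(fδ)/sin δ ≈ 0.673.
p = a·p₁ + b·p₂ ≈ (-0.707, -0.027, 0.707); φ = arcsin(p_z) ≈ 45.00°, λ = atan2(p_y, p_x) ≈ -177.82°.

≈ lat 45°, lon -178°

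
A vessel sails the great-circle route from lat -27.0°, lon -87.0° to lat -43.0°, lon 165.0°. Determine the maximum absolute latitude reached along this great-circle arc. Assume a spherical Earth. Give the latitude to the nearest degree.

≈ -51°

The great circle lies in the plane with unit normal n̂ = (p₁ × p₂)/|p₁ × p₂|.
Here n̂_z ≈ -0.623; the vertex latitude is φ_max = arccos|n̂_z| ≈ 51.4°.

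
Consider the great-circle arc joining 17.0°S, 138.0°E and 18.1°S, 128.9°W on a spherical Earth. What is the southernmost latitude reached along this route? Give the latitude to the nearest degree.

The great circle lies in the plane with unit normal n̂ = (p₁ × p₂)/|p₁ × p₂|.
Here n̂_z ≈ +0.908; the vertex latitude is φ_max = arccos|n̂_z| ≈ 24.7°.
Check via Clairaut: cos φ_max = |cos φ₁| · sin C = cos(17.0°)·sin(108.2°) ≈ 0.908, again giving ≈ 24.7°.

≈ 25°S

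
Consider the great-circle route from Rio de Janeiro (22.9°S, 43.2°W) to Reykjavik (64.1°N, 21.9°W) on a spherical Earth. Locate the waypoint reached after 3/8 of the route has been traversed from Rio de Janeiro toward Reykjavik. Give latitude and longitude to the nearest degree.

Write both endpoints as unit vectors p₁, p₂ with components (cos φ cos λ, cos φ sin λ, sin φ).
The central angle between the endpoints is δ = arccos(p₁·p₂) ≈ 1.546 rad (88.6°).
Interpolate at f = 3/8 with slerp weights a = sin((1−f)δ)/sin δ ≈ 0.823, b = sin(fδ)/sin δ ≈ 0.548.
p = a·p₁ + b·p₂ ≈ (0.775, -0.608, 0.173); φ = arcsin(p_z) ≈ 9.94°, λ = atan2(p_y, p_x) ≈ -38.14°.

≈ (10°N, 38°W)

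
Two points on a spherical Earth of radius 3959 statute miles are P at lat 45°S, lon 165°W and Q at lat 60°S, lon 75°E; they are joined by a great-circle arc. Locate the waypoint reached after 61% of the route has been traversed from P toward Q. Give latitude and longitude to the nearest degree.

≈ lat 70°S, lon 132°E

The haversine formula gives a central angle δ ≈ 1.120 rad (64.2°) between the endpoints.
Interpolate at f = 0.61 with slerp weights a = sin((1−f)δ)/sin δ ≈ 0.470, b = sin(fδ)/sin δ ≈ 0.701.
p = a·p₁ + b·p₂ ≈ (-0.230, 0.253, -0.940); φ = arcsin(p_z) ≈ -70.01°, λ = atan2(p_y, p_x) ≈ 132.34°.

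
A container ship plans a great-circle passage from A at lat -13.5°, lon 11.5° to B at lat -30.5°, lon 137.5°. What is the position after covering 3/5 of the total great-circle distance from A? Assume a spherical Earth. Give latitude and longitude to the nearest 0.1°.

≈ lat -43.0°, lon 82.7°

Convert each endpoint to a unit vector on the sphere (x = cos φ cos λ, y = cos φ sin λ, z = sin φ).
The central angle between the endpoints is δ = arccos(p₁·p₂) ≈ 1.954 rad (112.0°).
Interpolate at f = 3/5 with slerp weights a = sin((1−f)δ)/sin δ ≈ 0.760, b = sin(fδ)/sin δ ≈ 0.994.
p = a·p₁ + b·p₂ ≈ (0.092, 0.726, -0.682); φ = arcsin(p_z) ≈ -42.98°, λ = atan2(p_y, p_x) ≈ 82.74°.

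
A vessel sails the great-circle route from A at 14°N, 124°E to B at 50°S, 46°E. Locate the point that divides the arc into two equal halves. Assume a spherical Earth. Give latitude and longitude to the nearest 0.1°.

≈ 22.4°S, 94.3°E

Convert each endpoint to a unit vector on the sphere (x = cos φ cos λ, y = cos φ sin λ, z = sin φ).
The central angle between the endpoints is δ = arccos(p₁·p₂) ≈ 1.626 rad (93.2°).
Interpolate at f = 1/2 with slerp weights a = sin((1−f)δ)/sin δ ≈ 0.728, b = sin(fδ)/sin δ ≈ 0.728.
p = a·p₁ + b·p₂ ≈ (-0.070, 0.922, -0.381); φ = arcsin(p_z) ≈ -22.42°, λ = atan2(p_y, p_x) ≈ 94.34°.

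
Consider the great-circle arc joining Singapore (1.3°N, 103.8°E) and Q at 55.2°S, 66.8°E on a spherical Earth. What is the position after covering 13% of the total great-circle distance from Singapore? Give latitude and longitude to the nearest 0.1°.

≈ 6.4°S, 100.6°E

Write both endpoints as unit vectors p₁, p₂ with components (cos φ cos λ, cos φ sin λ, sin φ).
The central angle between the endpoints is δ = arccos(p₁·p₂) ≈ 1.118 rad (64.1°).
Interpolate at f = 0.13 with slerp weights a = sin((1−f)δ)/sin δ ≈ 0.919, b = sin(fδ)/sin δ ≈ 0.161.
p = a·p₁ + b·p₂ ≈ (-0.183, 0.977, -0.111); φ = arcsin(p_z) ≈ -6.40°, λ = atan2(p_y, p_x) ≈ 100.61°.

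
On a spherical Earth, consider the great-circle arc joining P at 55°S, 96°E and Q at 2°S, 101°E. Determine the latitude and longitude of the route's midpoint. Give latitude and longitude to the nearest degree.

Write both endpoints as unit vectors p₁, p₂ with components (cos φ cos λ, cos φ sin λ, sin φ).
The central angle between the endpoints is δ = arccos(p₁·p₂) ≈ 0.928 rad (53.2°).
Interpolate at f = 1/2 with slerp weights a = sin((1−f)δ)/sin δ ≈ 0.559, b = sin(fδ)/sin δ ≈ 0.559.
p = a·p₁ + b·p₂ ≈ (-0.140, 0.867, -0.477); φ = arcsin(p_z) ≈ -28.52°, λ = atan2(p_y, p_x) ≈ 99.18°.

≈ 29°S, 99°E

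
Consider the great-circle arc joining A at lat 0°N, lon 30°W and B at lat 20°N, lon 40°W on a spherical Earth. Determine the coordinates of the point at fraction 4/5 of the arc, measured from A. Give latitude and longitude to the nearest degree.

Convert each endpoint to a unit vector on the sphere (x = cos φ cos λ, y = cos φ sin λ, z = sin φ).
The central angle between the endpoints is δ = arccos(p₁·p₂) ≈ 0.389 rad (22.3°).
Interpolate at f = 4/5 with slerp weights a = sin((1−f)δ)/sin δ ≈ 0.205, b = sin(fδ)/sin δ ≈ 0.807.
p = a·p₁ + b·p₂ ≈ (0.759, -0.590, 0.276); φ = arcsin(p_z) ≈ 16.03°, λ = atan2(p_y, p_x) ≈ -37.88°.

≈ lat 16°N, lon 38°W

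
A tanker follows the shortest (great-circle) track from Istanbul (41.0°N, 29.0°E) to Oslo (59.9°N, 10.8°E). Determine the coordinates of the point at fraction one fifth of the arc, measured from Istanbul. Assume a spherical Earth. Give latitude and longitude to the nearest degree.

≈ 45°N, 26°E

The haversine formula gives a central angle δ ≈ 0.384 rad (22.0°) between the endpoints.
Interpolate at f = 1/5 with slerp weights a = sin((1−f)δ)/sin δ ≈ 0.807, b = sin(fδ)/sin δ ≈ 0.205.
p = a·p₁ + b·p₂ ≈ (0.634, 0.315, 0.707); φ = arcsin(p_z) ≈ 44.97°, λ = atan2(p_y, p_x) ≈ 26.40°.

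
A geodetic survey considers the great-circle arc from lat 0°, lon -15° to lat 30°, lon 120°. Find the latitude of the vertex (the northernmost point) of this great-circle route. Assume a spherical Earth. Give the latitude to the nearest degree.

The great circle lies in the plane with unit normal n̂ = (p₁ × p₂)/|p₁ × p₂|.
Here n̂_z ≈ +0.775; the vertex latitude is φ_max = arccos|n̂_z| ≈ 39.2°.
Check via Clairaut: cos φ_max = |cos φ₁| · sin C = cos(0.0°)·sin(50.8°) ≈ 0.775, again giving ≈ 39.2°.

≈ 39°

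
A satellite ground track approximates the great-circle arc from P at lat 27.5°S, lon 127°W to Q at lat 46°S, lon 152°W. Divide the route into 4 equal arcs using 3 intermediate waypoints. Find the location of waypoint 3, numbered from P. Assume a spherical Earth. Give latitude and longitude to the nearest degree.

≈ lat 42°S, lon 145°W

Write both endpoints as unit vectors p₁, p₂ with components (cos φ cos λ, cos φ sin λ, sin φ).
The central angle between the endpoints is δ = arccos(p₁·p₂) ≈ 0.472 rad (27.1°).
Interpolate at f = 3/4 with slerp weights a = sin((1−f)δ)/sin δ ≈ 0.259, b = sin(fδ)/sin δ ≈ 0.762.
p = a·p₁ + b·p₂ ≈ (-0.606, -0.432, -0.668); φ = arcsin(p_z) ≈ -41.91°, λ = atan2(p_y, p_x) ≈ -144.51°.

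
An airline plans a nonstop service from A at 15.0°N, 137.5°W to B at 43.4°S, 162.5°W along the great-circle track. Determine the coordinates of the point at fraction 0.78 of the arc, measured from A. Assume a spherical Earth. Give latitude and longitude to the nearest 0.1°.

From cos δ = sin φ₁ sin φ₂ + cos φ₁ cos φ₂ cos Δλ, the central angle is δ ≈ 1.095 rad (62.7°).
Interpolate at f = 0.78 with slerp weights a = sin((1−f)δ)/sin δ ≈ 0.268, b = sin(fδ)/sin δ ≈ 0.848.
p = a·p₁ + b·p₂ ≈ (-0.779, -0.360, -0.513); φ = arcsin(p_z) ≈ -30.88°, λ = atan2(p_y, p_x) ≈ -155.17°.

≈ 30.9°S, 155.2°W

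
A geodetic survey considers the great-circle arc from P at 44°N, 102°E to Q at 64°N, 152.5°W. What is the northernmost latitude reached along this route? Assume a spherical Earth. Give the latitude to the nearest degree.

The great circle lies in the plane with unit normal n̂ = (p₁ × p₂)/|p₁ × p₂|.
Here n̂_z ≈ +0.361; the vertex latitude is φ_max = arccos|n̂_z| ≈ 68.8°.
Check via Clairaut: cos φ_max = |cos φ₁| · sin C = cos(44.0°)·sin(30.1°) ≈ 0.361, again giving ≈ 68.8°.

≈ 69°N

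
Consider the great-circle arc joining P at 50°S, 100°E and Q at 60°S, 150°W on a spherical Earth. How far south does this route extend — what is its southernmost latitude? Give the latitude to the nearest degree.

≈ 69°S

The great circle lies in the plane with unit normal n̂ = (p₁ × p₂)/|p₁ × p₂|.
Here n̂_z ≈ +0.363; the vertex latitude is φ_max = arccos|n̂_z| ≈ 68.7°.
Check via Clairaut: cos φ_max = |cos φ₁| · sin C = cos(50.0°)·sin(145.7°) ≈ 0.363, again giving ≈ 68.7°.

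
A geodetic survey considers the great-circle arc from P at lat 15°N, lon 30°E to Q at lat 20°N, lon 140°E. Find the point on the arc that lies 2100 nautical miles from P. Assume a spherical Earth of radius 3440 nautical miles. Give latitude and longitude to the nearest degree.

Convert each endpoint to a unit vector on the sphere (x = cos φ cos λ, y = cos φ sin λ, z = sin φ).
The central angle between the endpoints is δ = arccos(p₁·p₂) ≈ 1.795 rad (102.8°). The total great-circle distance is δ·R ≈ 1.795 × 3440 ≈ 6173 nmi, so the target fraction is f = 2100/6173 ≈ 0.340.
Interpolate at f ≈ 0.340 with slerp weights a = sin((1−f)δ)/sin δ ≈ 0.950, b = sin(fδ)/sin δ ≈ 0.588.
p = a·p₁ + b·p₂ ≈ (0.371, 0.814, 0.447); φ = arcsin(p_z) ≈ 26.55°, λ = atan2(p_y, p_x) ≈ 65.47°.

≈ lat 27°N, lon 65°E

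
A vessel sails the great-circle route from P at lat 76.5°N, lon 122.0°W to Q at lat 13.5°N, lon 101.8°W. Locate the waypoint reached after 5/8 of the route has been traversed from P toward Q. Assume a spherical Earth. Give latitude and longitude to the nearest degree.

≈ lat 37°N, lon 104°W

Convert each endpoint to a unit vector on the sphere (x = cos φ cos λ, y = cos φ sin λ, z = sin φ).
The central angle between the endpoints is δ = arccos(p₁·p₂) ≈ 1.115 rad (63.9°).
Interpolate at f = 5/8 with slerp weights a = sin((1−f)δ)/sin δ ≈ 0.452, b = sin(fδ)/sin δ ≈ 0.715.
p = a·p₁ + b·p₂ ≈ (-0.198, -0.770, 0.607); φ = arcsin(p_z) ≈ 37.35°, λ = atan2(p_y, p_x) ≈ -104.43°.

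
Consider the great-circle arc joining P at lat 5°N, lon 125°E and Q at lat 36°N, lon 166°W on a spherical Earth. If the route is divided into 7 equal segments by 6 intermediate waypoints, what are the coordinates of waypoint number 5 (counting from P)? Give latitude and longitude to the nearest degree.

The haversine formula gives a central angle δ ≈ 1.224 rad (70.1°) between the endpoints.
Interpolate at f = 5/7 with slerp weights a = sin((1−f)δ)/sin δ ≈ 0.364, b = sin(fδ)/sin δ ≈ 0.816.
p = a·p₁ + b·p₂ ≈ (-0.848, 0.138, 0.511); φ = arcsin(p_z) ≈ 30.74°, λ = atan2(p_y, p_x) ≈ 170.78°.

≈ lat 31°N, lon 171°E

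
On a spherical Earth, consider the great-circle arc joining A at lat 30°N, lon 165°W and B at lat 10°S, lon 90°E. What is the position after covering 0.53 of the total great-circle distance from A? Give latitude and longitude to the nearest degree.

Write both endpoints as unit vectors p₁, p₂ with components (cos φ cos λ, cos φ sin λ, sin φ).
The central angle between the endpoints is δ = arccos(p₁·p₂) ≈ 1.883 rad (107.9°).
Interpolate at f = 0.53 with slerp weights a = sin((1−f)δ)/sin δ ≈ 0.813, b = sin(fδ)/sin δ ≈ 0.883.
p = a·p₁ + b·p₂ ≈ (-0.680, 0.688, 0.253); φ = arcsin(p_z) ≈ 14.68°, λ = atan2(p_y, p_x) ≈ 134.70°.

≈ lat 15°N, lon 135°E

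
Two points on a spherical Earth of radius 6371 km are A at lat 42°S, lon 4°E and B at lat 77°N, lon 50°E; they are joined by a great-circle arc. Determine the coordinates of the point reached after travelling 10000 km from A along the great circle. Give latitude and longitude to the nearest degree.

≈ lat 47°N, lon 20°E

Write both endpoints as unit vectors p₁, p₂ with components (cos φ cos λ, cos φ sin λ, sin φ).
The central angle between the endpoints is δ = arccos(p₁·p₂) ≈ 2.136 rad (122.4°). The total great-circle distance is δ·R ≈ 2.136 × 6371 ≈ 13610 km, so the target fraction is f = 10000/13610 ≈ 0.735.
Interpolate at f ≈ 0.735 with slerp weights a = sin((1−f)δ)/sin δ ≈ 0.636, b = sin(fδ)/sin δ ≈ 1.184.
p = a·p₁ + b·p₂ ≈ (0.643, 0.237, 0.729); φ = arcsin(p_z) ≈ 46.77°, λ = atan2(p_y, p_x) ≈ 20.25°.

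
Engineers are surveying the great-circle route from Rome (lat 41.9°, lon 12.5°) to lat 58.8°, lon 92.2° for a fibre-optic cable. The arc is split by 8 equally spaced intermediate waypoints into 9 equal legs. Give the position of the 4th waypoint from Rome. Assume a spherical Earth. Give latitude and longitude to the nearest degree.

≈ lat 56°, lon 39°

Convert each endpoint to a unit vector on the sphere (x = cos φ cos λ, y = cos φ sin λ, z = sin φ).
The central angle between the endpoints is δ = arccos(p₁·p₂) ≈ 0.876 rad (50.2°).
Interpolate at f = 4/9 with slerp weights a = sin((1−f)δ)/sin δ ≈ 0.609, b = sin(fδ)/sin δ ≈ 0.494.
p = a·p₁ + b·p₂ ≈ (0.433, 0.354, 0.829); φ = arcsin(p_z) ≈ 56.02°, λ = atan2(p_y, p_x) ≈ 39.28°.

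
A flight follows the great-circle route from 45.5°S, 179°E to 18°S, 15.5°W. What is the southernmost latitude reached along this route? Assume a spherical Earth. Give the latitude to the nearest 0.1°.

The great circle lies in the plane with unit normal n̂ = (p₁ × p₂)/|p₁ × p₂|.
Here n̂_z ≈ +0.184; the vertex latitude is φ_max = arccos|n̂_z| ≈ 79.4°.
Check via Clairaut: cos φ_max = |cos φ₁| · sin C = cos(45.5°)·sin(164.7°) ≈ 0.184, again giving ≈ 79.4°.

≈ 79.4°S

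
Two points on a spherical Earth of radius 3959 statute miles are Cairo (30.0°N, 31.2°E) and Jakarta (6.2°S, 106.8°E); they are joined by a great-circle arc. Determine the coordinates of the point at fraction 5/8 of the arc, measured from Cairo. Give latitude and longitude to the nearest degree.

≈ (10°N, 81°E)

Write both endpoints as unit vectors p₁, p₂ with components (cos φ cos λ, cos φ sin λ, sin φ).
The central angle between the endpoints is δ = arccos(p₁·p₂) ≈ 1.410 rad (80.8°).
Interpolate at f = 5/8 with slerp weights a = sin((1−f)δ)/sin δ ≈ 0.511, b = sin(fδ)/sin δ ≈ 0.782.
p = a·p₁ + b·p₂ ≈ (0.154, 0.973, 0.171); φ = arcsin(p_z) ≈ 9.85°, λ = atan2(p_y, p_x) ≈ 81.01°.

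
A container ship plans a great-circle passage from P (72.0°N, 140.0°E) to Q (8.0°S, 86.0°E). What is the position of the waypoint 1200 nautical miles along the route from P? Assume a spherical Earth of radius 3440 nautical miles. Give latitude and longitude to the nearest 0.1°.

From cos δ = sin φ₁ sin φ₂ + cos φ₁ cos φ₂ cos Δλ, the central angle is δ ≈ 1.523 rad (87.3°). The total great-circle distance is δ·R ≈ 1.523 × 3440 ≈ 5240 nmi, so the target fraction is f = 1200/5240 ≈ 0.229.
Interpolate at f ≈ 0.229 with slerp weights a = sin((1−f)δ)/sin δ ≈ 0.924, b = sin(fδ)/sin δ ≈ 0.342.
p = a·p₁ + b·p₂ ≈ (-0.195, 0.521, 0.831); φ = arcsin(p_z) ≈ 56.17°, λ = atan2(p_y, p_x) ≈ 110.50°.

≈ (56.2°N, 110.5°E)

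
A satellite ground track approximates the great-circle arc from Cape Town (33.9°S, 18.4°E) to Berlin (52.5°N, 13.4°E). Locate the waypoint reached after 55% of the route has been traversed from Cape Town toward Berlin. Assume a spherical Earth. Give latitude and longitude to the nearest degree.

Convert each endpoint to a unit vector on the sphere (x = cos φ cos λ, y = cos φ sin λ, z = sin φ).
The central angle between the endpoints is δ = arccos(p₁·p₂) ≈ 1.510 rad (86.5°).
Interpolate at f = 0.55 with slerp weights a = sin((1−f)δ)/sin δ ≈ 0.630, b = sin(fδ)/sin δ ≈ 0.740.
p = a·p₁ + b·p₂ ≈ (0.934, 0.269, 0.236); φ = arcsin(p_z) ≈ 13.63°, λ = atan2(p_y, p_x) ≈ 16.09°.

≈ (14°N, 16°E)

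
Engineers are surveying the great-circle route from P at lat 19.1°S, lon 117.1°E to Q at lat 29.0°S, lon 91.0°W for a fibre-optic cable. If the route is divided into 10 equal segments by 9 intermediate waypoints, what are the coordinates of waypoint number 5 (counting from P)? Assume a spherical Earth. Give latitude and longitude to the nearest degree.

Write both endpoints as unit vectors p₁, p₂ with components (cos φ cos λ, cos φ sin λ, sin φ).
The central angle between the endpoints is δ = arccos(p₁·p₂) ≈ 2.178 rad (124.8°).
Interpolate at f = 5/10 with slerp weights a = sin((1−f)δ)/sin δ ≈ 1.079, b = sin(fδ)/sin δ ≈ 1.079.
p = a·p₁ + b·p₂ ≈ (-0.481, -0.036, -0.876); φ = arcsin(p_z) ≈ -61.17°, λ = atan2(p_y, p_x) ≈ -175.73°.

≈ lat 61°S, lon 176°W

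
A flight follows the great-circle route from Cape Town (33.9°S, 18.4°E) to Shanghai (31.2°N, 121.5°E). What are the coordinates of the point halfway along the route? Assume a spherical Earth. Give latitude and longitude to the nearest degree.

Convert each endpoint to a unit vector on the sphere (x = cos φ cos λ, y = cos φ sin λ, z = sin φ).
The central angle between the endpoints is δ = arccos(p₁·p₂) ≈ 2.037 rad (116.7°).
Interpolate at f = 1/2 with slerp weights a = sin((1−f)δ)/sin δ ≈ 0.953, b = sin(fδ)/sin δ ≈ 0.953.
p = a·p₁ + b·p₂ ≈ (0.325, 0.945, -0.038); φ = arcsin(p_z) ≈ -2.17°, λ = atan2(p_y, p_x) ≈ 71.04°.

≈ 2°S, 71°E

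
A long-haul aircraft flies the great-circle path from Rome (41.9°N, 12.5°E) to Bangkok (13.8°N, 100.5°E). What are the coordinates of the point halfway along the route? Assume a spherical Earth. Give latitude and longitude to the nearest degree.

Write both endpoints as unit vectors p₁, p₂ with components (cos φ cos λ, cos φ sin λ, sin φ).
The central angle between the endpoints is δ = arccos(p₁·p₂) ≈ 1.385 rad (79.4°).
Interpolate at f = 1/2 with slerp weights a = sin((1−f)δ)/sin δ ≈ 0.650, b = sin(fδ)/sin δ ≈ 0.650.
p = a·p₁ + b·p₂ ≈ (0.357, 0.725, 0.589); φ = arcsin(p_z) ≈ 36.08°, λ = atan2(p_y, p_x) ≈ 63.78°.

≈ (36°N, 64°E)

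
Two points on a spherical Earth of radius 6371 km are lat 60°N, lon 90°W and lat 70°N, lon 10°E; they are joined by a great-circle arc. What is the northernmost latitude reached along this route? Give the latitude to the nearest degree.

≈ 74°N

The great circle lies in the plane with unit normal n̂ = (p₁ × p₂)/|p₁ × p₂|.
Here n̂_z ≈ +0.271; the vertex latitude is φ_max = arccos|n̂_z| ≈ 74.3°.
Check via Clairaut: cos φ_max = |cos φ₁| · sin C = cos(60.0°)·sin(32.9°) ≈ 0.271, again giving ≈ 74.3°.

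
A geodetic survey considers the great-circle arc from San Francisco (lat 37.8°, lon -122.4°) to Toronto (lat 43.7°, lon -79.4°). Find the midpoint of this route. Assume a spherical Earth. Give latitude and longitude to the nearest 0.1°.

≈ lat 42.8°, lon -101.9°

From cos δ = sin φ₁ sin φ₂ + cos φ₁ cos φ₂ cos Δλ, the central angle is δ ≈ 0.571 rad (32.7°).
Interpolate at f = 1/2 with slerp weights a = sin((1−f)δ)/sin δ ≈ 0.521, b = sin(fδ)/sin δ ≈ 0.521.
p = a·p₁ + b·p₂ ≈ (-0.151, -0.718, 0.679); φ = arcsin(p_z) ≈ 42.80°, λ = atan2(p_y, p_x) ≈ -101.90°.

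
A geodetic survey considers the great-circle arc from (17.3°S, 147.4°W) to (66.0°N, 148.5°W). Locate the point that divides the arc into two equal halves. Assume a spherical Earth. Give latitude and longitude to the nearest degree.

Write both endpoints as unit vectors p₁, p₂ with components (cos φ cos λ, cos φ sin λ, sin φ).
The central angle between the endpoints is δ = arccos(p₁·p₂) ≈ 1.454 rad (83.3°).
Interpolate at f = 1/2 with slerp weights a = sin((1−f)δ)/sin δ ≈ 0.669, b = sin(fδ)/sin δ ≈ 0.669.
p = a·p₁ + b·p₂ ≈ (-0.770, -0.486, 0.412); φ = arcsin(p_z) ≈ 24.35°, λ = atan2(p_y, p_x) ≈ -147.73°.

≈ (24°N, 148°W)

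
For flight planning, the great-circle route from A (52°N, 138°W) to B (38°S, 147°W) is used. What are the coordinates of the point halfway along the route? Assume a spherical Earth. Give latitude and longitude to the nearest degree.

From cos δ = sin φ₁ sin φ₂ + cos φ₁ cos φ₂ cos Δλ, the central angle is δ ≈ 1.577 rad (90.3°).
Interpolate at f = 1/2 with slerp weights a = sin((1−f)δ)/sin δ ≈ 0.709, b = sin(fδ)/sin δ ≈ 0.709.
p = a·p₁ + b·p₂ ≈ (-0.793, -0.597, 0.122); φ = arcsin(p_z) ≈ 7.02°, λ = atan2(p_y, p_x) ≈ -143.05°.

≈ (7°N, 143°W)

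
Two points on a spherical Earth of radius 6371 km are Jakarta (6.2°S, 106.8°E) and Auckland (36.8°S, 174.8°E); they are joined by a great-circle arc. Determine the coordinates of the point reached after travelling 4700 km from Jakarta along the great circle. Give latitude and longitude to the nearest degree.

Write both endpoints as unit vectors p₁, p₂ with components (cos φ cos λ, cos φ sin λ, sin φ).
The central angle between the endpoints is δ = arccos(p₁·p₂) ≈ 1.199 rad (68.7°). The total great-circle distance is δ·R ≈ 1.199 × 6371 ≈ 7642 km, so the target fraction is f = 4700/7642 ≈ 0.615.
Interpolate at f ≈ 0.615 with slerp weights a = sin((1−f)δ)/sin δ ≈ 0.478, b = sin(fδ)/sin δ ≈ 0.722.
p = a·p₁ + b·p₂ ≈ (-0.713, 0.507, -0.484); φ = arcsin(p_z) ≈ -28.95°, λ = atan2(p_y, p_x) ≈ 144.56°.

≈ 29°S, 145°E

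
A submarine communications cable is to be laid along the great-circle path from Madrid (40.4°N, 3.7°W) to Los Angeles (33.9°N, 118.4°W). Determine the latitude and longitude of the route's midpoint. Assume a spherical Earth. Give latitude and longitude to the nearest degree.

Convert each endpoint to a unit vector on the sphere (x = cos φ cos λ, y = cos φ sin λ, z = sin φ).
The central angle between the endpoints is δ = arccos(p₁·p₂) ≈ 1.473 rad (84.4°).
Interpolate at f = 1/2 with slerp weights a = sin((1−f)δ)/sin δ ≈ 0.675, b = sin(fδ)/sin δ ≈ 0.675.
p = a·p₁ + b·p₂ ≈ (0.246, -0.526, 0.814); φ = arcsin(p_z) ≈ 54.49°, λ = atan2(p_y, p_x) ≈ -64.89°.

≈ 54°N, 65°W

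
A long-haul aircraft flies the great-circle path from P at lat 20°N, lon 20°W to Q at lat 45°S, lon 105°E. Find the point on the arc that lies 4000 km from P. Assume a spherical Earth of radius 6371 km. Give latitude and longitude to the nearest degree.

≈ lat 5°S, lon 6°E

From cos δ = sin φ₁ sin φ₂ + cos φ₁ cos φ₂ cos Δλ, the central angle is δ ≈ 2.243 rad (128.5°). The total great-circle distance is δ·R ≈ 2.243 × 6371 ≈ 14292 km, so the target fraction is f = 4000/14292 ≈ 0.280.
Interpolate at f ≈ 0.280 with slerp weights a = sin((1−f)δ)/sin δ ≈ 1.277, b = sin(fδ)/sin δ ≈ 0.751.
p = a·p₁ + b·p₂ ≈ (0.990, 0.102, -0.094); φ = arcsin(p_z) ≈ -5.40°, λ = atan2(p_y, p_x) ≈ 5.91°.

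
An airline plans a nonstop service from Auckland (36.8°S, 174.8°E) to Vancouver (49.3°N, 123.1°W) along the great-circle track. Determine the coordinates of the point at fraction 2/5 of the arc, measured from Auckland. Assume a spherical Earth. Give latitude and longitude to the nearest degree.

Write both endpoints as unit vectors p₁, p₂ with components (cos φ cos λ, cos φ sin λ, sin φ).
The central angle between the endpoints is δ = arccos(p₁·p₂) ≈ 1.782 rad (102.1°).
Interpolate at f = 2/5 with slerp weights a = sin((1−f)δ)/sin δ ≈ 0.897, b = sin(fδ)/sin δ ≈ 0.669.
p = a·p₁ + b·p₂ ≈ (-0.953, -0.300, -0.030); φ = arcsin(p_z) ≈ -1.73°, λ = atan2(p_y, p_x) ≈ -162.52°.

≈ (2°S, 163°W)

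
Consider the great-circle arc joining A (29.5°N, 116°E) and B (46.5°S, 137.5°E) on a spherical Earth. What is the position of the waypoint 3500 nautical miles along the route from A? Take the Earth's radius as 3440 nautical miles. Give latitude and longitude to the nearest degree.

Write both endpoints as unit vectors p₁, p₂ with components (cos φ cos λ, cos φ sin λ, sin φ).
The central angle between the endpoints is δ = arccos(p₁·p₂) ≈ 1.369 rad (78.4°). The total great-circle distance is δ·R ≈ 1.369 × 3440 ≈ 4710 nmi, so the target fraction is f = 3500/4710 ≈ 0.743.
Interpolate at f ≈ 0.743 with slerp weights a = sin((1−f)δ)/sin δ ≈ 0.352, b = sin(fδ)/sin δ ≈ 0.868.
p = a·p₁ + b·p₂ ≈ (-0.575, 0.679, -0.457); φ = arcsin(p_z) ≈ -27.17°, λ = atan2(p_y, p_x) ≈ 130.26°.

≈ (27°S, 130°E)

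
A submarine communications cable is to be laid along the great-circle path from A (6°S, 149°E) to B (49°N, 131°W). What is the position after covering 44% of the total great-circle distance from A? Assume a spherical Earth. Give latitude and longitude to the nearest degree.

≈ (23°N, 175°E)

Convert each endpoint to a unit vector on the sphere (x = cos φ cos λ, y = cos φ sin λ, z = sin φ).
The central angle between the endpoints is δ = arccos(p₁·p₂) ≈ 1.536 rad (88.0°).
Interpolate at f = 0.44 with slerp weights a = sin((1−f)δ)/sin δ ≈ 0.759, b = sin(fδ)/sin δ ≈ 0.626.
p = a·p₁ + b·p₂ ≈ (-0.916, 0.079, 0.393); φ = arcsin(p_z) ≈ 23.15°, λ = atan2(p_y, p_x) ≈ 175.10°.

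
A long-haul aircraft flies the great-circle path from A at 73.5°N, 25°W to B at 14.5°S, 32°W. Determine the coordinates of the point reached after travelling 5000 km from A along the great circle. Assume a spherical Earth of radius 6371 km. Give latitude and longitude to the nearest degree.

Write both endpoints as unit vectors p₁, p₂ with components (cos φ cos λ, cos φ sin λ, sin φ).
The central angle between the endpoints is δ = arccos(p₁·p₂) ≈ 1.538 rad (88.1°). The total great-circle distance is δ·R ≈ 1.538 × 6371 ≈ 9798 km, so the target fraction is f = 5000/9798 ≈ 0.510.
Interpolate at f ≈ 0.510 with slerp weights a = sin((1−f)δ)/sin δ ≈ 0.684, b = sin(fδ)/sin δ ≈ 0.707.
p = a·p₁ + b·p₂ ≈ (0.757, -0.445, 0.479); φ = arcsin(p_z) ≈ 28.63°, λ = atan2(p_y, p_x) ≈ -30.45°.

≈ 29°N, 30°W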